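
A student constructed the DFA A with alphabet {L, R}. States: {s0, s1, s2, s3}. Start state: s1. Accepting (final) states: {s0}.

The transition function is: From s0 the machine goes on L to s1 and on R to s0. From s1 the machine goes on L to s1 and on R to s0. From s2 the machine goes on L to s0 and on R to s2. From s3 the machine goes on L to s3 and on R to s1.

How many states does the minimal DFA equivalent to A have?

2

Reachable states from the start: {s0,s1}. Unreachable: {s2,s3} — drop them.
P0 = {s0} | {s1}.
The partition is now stable with 2 blocks: {s0} | {s1}.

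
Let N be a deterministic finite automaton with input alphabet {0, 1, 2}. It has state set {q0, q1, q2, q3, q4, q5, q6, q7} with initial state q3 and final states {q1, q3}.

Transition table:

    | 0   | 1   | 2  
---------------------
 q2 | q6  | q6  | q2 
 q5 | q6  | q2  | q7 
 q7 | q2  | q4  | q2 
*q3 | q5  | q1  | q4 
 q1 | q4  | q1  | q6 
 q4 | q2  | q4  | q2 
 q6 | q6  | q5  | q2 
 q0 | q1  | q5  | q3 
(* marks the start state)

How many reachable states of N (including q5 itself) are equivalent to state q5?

States {q0} cannot be reached from the start state, so discard them.
P0 = {q1,q3} | {q2,q4,q5,q6,q7}.
The partition is now stable with 2 blocks: {q1,q3} | {q2,q4,q5,q6,q7}.
State q5 belongs to the block {q2,q4,q5,q6,q7}, which has 5 states.

5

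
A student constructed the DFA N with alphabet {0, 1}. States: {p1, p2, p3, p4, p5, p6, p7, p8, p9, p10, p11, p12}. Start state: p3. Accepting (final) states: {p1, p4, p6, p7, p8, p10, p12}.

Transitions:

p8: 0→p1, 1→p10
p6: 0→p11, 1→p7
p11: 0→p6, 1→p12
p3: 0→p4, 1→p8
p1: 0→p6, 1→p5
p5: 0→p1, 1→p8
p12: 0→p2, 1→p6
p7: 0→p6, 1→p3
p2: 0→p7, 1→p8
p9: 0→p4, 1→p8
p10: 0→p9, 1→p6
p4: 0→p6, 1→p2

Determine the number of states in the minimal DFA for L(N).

Every state is reachable, so we keep all 12.
Start with accepting vs non-accepting: {p1,p4,p6,p7,p8,p10,p12} | {p2,p3,p5,p9,p11}.
Refine {p1,p4,p6,p7,p8,p10,p12} on symbol 0: members go to different blocks, giving {p1,p4,p7,p8} and {p6,p10,p12}.
Split {p1,p4,p7,p8} by δ(·,0) → {p1,p4,p7} and {p8}.
On input 0, block {p2,p3,p5,p9,p11} splits into {p2,p3,p5,p9} and {p11}.
Refine {p6,p10,p12} on symbol 0: members go to different blocks, giving {p10,p12} and {p6}.
No further refinement is possible. Final partition (6 blocks): {p1,p4,p7} | {p2,p3,p5,p9} | {p10,p12} | {p8} | {p11} | {p6}.

6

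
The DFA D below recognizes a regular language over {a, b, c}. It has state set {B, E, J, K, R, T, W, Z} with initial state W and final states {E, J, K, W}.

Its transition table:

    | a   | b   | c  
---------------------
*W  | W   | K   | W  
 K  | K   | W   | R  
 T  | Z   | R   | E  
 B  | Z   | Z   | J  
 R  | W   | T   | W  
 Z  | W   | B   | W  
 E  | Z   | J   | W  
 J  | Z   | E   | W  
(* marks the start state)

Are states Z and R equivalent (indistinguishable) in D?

All states are reachable from the start state.
Initial partition by acceptance: {E,J,K,W} | {B,R,T,Z}.
Split {E,J,K,W} by δ(·,a) → {E,J} and {K,W}.
Refine {B,R,T,Z} on symbol a: members go to different blocks, giving {R,Z} and {B,T}.
Split {K,W} by δ(·,c) → {W} and {K}.
The partition is now stable with 5 blocks: {E,J} | {R,Z} | {W} | {B,T} | {K}.
Z and R lie in the same block of the stable partition, so they are equivalent — no string distinguishes them.

Yes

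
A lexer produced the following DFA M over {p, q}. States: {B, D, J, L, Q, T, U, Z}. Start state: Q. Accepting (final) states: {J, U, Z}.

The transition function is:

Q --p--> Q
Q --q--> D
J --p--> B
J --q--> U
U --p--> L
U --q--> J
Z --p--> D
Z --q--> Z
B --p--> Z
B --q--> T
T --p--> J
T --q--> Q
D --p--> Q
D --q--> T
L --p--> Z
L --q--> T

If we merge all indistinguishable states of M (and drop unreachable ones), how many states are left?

6

P0 = {J,U,Z} | {B,D,L,Q,T}.
Refine {B,D,L,Q,T} on symbol p: members go to different blocks, giving {B,L,T} and {D,Q}.
On input p, block {J,U,Z} splits into {J,U} and {Z}.
Refine {B,L,T} on symbol p: members go to different blocks, giving {B,L} and {T}.
Refine {D,Q} on symbol q: members go to different blocks, giving {D} and {Q}.
No further refinement is possible. Final partition (6 blocks): {J,U} | {B,L} | {D} | {Z} | {T} | {Q}.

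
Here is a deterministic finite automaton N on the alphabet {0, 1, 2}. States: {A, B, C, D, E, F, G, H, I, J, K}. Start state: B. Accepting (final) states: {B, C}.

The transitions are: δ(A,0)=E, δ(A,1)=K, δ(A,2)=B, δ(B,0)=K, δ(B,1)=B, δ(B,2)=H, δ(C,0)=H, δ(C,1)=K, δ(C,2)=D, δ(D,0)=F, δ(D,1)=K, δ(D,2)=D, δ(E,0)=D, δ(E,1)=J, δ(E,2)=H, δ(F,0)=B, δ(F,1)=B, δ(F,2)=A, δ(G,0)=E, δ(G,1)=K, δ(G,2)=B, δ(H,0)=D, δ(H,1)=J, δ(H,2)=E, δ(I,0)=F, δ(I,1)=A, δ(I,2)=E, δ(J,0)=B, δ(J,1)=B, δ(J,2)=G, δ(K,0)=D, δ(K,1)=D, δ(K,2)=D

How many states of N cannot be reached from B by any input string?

No path from B leads to C, I; the other 9 states are all reachable.

2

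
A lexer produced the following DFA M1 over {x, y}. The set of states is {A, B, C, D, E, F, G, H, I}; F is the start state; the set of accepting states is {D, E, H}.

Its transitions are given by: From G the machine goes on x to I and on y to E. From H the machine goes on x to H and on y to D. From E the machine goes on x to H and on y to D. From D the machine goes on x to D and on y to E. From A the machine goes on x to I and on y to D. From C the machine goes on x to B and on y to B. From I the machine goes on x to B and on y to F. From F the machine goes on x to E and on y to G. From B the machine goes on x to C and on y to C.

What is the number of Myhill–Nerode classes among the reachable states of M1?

Reachable states from the start: {B,C,D,E,F,G,H,I}. Unreachable: {A} — drop them.
Initial partition by acceptance: {D,E,H} | {B,C,F,G,I}.
Split {B,C,F,G,I} by δ(·,x) → {B,C,G,I} and {F}.
Refine {B,C,G,I} on symbol y: members go to different blocks, giving {B,C} and {G} and {I}.
Stable partition: {D,E,H} | {B,C} | {F} | {G} | {I} — 5 equivalence classes.

5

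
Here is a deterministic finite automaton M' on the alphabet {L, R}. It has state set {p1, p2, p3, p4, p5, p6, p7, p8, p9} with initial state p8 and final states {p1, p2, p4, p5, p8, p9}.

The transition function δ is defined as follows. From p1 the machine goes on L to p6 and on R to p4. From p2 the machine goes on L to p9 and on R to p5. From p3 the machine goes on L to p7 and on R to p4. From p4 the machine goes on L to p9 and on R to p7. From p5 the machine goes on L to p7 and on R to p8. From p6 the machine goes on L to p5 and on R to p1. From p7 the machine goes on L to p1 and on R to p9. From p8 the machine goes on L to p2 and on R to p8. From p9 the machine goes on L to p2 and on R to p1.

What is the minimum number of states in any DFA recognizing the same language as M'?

Reachable states from the start: {p1,p2,p4,p5,p6,p7,p8,p9}. Unreachable: {p3} — drop them.
P0 = {p1,p2,p4,p5,p8,p9} | {p6,p7}.
Refine {p1,p2,p4,p5,p8,p9} on symbol L: members go to different blocks, giving {p2,p4,p8,p9} and {p1,p5}.
On input R, block {p2,p4,p8,p9} splits into {p2,p9} and {p4} and {p8}.
Split {p6,p7} by δ(·,R) → {p6} and {p7}.
On input L, block {p1,p5} splits into {p1} and {p5}.
On input R, block {p2,p9} splits into {p2} and {p9}.
The partition is now stable with 8 blocks: {p2} | {p6} | {p1} | {p4} | {p8} | {p7} | {p5} | {p9}.

8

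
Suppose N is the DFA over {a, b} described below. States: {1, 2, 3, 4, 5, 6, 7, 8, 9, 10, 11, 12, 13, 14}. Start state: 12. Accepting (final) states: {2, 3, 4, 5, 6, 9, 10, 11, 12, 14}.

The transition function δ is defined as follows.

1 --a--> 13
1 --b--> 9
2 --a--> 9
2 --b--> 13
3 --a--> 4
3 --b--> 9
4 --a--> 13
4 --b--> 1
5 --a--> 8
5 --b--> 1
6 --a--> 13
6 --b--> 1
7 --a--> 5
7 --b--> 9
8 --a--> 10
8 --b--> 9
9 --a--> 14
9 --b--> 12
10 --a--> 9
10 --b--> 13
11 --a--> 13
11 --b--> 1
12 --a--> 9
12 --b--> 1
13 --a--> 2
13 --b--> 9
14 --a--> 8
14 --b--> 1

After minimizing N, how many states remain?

6

Reachable states from the start: {1,2,8,9,10,12,13,14}. Unreachable: {3,4,5,6,7,11} — drop them.
P0 = {2,9,10,12,14} | {1,8,13}.
Split {2,9,10,12,14} by δ(·,a) → {2,9,10,12} and {14}.
On input a, block {2,9,10,12} splits into {2,10,12} and {9}.
Refine {1,8,13} on symbol a: members go to different blocks, giving {8,13} and {1}.
Split {2,10,12} by δ(·,b) → {2,10} and {12}.
Stable partition: {2,10} | {8,13} | {14} | {9} | {1} | {12} — 6 equivalence classes.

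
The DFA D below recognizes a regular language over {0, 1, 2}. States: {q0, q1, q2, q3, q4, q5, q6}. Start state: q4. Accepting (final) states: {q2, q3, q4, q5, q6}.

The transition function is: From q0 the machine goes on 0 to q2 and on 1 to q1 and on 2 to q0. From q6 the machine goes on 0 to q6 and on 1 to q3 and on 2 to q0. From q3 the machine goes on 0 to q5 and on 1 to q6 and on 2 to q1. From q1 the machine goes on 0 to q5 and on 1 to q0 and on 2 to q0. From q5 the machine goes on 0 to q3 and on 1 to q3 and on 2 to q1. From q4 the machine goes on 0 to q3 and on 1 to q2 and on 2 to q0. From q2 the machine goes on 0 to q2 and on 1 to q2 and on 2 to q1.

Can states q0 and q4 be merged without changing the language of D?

No

Start with accepting vs non-accepting: {q2,q3,q4,q5,q6} | {q0,q1}.
The partition is now stable with 2 blocks: {q2,q3,q4,q5,q6} | {q0,q1}.
q0 and q4 end up in different blocks, so they are distinguishable. For instance, the string 'ε' is accepted from only q4.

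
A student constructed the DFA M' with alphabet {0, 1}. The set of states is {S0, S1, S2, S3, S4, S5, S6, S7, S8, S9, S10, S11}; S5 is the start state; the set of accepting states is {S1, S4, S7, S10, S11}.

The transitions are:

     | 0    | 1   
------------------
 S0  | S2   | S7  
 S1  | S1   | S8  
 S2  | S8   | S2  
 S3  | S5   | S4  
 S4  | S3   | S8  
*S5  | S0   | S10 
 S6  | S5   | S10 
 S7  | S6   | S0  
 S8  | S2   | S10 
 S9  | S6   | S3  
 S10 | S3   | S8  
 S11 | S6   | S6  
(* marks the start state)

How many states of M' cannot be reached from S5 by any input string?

No path from S5 leads to S1, S9, S11; the other 9 states are all reachable.

3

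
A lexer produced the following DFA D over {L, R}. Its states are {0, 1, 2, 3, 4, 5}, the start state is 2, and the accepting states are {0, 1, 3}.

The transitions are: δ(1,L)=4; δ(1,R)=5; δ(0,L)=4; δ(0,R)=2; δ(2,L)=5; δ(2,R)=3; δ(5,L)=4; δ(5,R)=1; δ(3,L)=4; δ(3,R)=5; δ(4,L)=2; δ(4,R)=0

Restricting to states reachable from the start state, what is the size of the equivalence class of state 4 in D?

3

Every state is reachable, so we keep all 6.
Start with accepting vs non-accepting: {0,1,3} | {2,4,5}.
No further refinement is possible. Final partition (2 blocks): {0,1,3} | {2,4,5}.
The equivalence class containing 4 is {2,4,5}, of size 3.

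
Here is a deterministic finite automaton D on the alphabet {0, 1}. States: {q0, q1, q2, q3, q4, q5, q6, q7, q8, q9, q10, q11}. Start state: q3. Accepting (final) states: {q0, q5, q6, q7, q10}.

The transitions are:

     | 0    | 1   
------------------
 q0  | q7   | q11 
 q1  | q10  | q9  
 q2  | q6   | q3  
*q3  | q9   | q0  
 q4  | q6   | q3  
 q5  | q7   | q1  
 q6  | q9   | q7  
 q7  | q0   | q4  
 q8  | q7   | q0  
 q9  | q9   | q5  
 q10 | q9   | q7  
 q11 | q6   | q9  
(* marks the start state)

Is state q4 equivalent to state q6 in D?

No

States {q2,q8} cannot be reached from the start state, so discard them.
Initial partition by acceptance: {q0,q5,q6,q7,q10} | {q1,q3,q4,q9,q11}.
Split {q0,q5,q6,q7,q10} by δ(·,0) → {q0,q5,q7} and {q6,q10}.
Split {q1,q3,q4,q9,q11} by δ(·,0) → {q1,q4,q11} and {q3,q9}.
Stable partition: {q0,q5,q7} | {q1,q4,q11} | {q6,q10} | {q3,q9} — 4 equivalence classes.
q4 and q6 end up in different blocks, so they are distinguishable. For instance, the string 'ε' is accepted from only q6.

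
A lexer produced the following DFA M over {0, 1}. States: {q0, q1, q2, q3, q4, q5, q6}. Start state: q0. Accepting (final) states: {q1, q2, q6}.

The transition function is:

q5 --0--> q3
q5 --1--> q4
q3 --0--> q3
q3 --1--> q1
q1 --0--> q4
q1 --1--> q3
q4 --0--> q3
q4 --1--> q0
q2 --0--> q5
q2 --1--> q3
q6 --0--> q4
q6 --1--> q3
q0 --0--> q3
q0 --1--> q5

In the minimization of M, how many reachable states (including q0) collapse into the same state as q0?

3

States {q2,q6} cannot be reached from the start state, so discard them.
Start with accepting vs non-accepting: {q1} | {q0,q3,q4,q5}.
Refine {q0,q3,q4,q5} on symbol 1: members go to different blocks, giving {q0,q4,q5} and {q3}.
Stable partition: {q1} | {q0,q4,q5} | {q3} — 3 equivalence classes.
State q0 belongs to the block {q0,q4,q5}, which has 3 states.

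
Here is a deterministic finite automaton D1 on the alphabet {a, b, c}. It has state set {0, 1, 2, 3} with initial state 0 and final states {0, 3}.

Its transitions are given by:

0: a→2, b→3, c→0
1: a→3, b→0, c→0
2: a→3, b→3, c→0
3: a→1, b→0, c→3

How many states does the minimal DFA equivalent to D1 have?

2

P0 = {0,3} | {1,2}.
Stable partition: {0,3} | {1,2} — 2 equivalence classes.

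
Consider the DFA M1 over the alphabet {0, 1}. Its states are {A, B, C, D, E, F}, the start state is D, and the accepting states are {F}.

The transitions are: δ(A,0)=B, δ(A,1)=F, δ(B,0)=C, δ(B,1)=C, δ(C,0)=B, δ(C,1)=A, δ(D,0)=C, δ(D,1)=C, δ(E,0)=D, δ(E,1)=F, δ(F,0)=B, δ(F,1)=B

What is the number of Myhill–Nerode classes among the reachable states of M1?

4

Reachable states from the start: {A,B,C,D,F}. Unreachable: {E} — drop them.
Start with accepting vs non-accepting: {F} | {A,B,C,D}.
Split {A,B,C,D} by δ(·,1) → {B,C,D} and {A}.
On input 1, block {B,C,D} splits into {B,D} and {C}.
The partition is now stable with 4 blocks: {F} | {B,D} | {A} | {C}.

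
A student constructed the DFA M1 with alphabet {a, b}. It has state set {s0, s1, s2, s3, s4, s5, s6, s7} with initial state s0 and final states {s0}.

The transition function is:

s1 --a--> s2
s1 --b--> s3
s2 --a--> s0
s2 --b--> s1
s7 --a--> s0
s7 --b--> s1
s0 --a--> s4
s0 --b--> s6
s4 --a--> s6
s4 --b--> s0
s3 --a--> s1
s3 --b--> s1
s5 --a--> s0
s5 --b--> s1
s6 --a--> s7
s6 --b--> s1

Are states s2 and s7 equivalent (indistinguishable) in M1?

Reachable states from the start: {s0,s1,s2,s3,s4,s6,s7}. Unreachable: {s5} — drop them.
Initial partition by acceptance: {s0} | {s1,s2,s3,s4,s6,s7}.
Refine {s1,s2,s3,s4,s6,s7} on symbol a: members go to different blocks, giving {s1,s3,s4,s6} and {s2,s7}.
Split {s1,s3,s4,s6} by δ(·,a) → {s1,s6} and {s3,s4}.
On input b, block {s1,s6} splits into {s1} and {s6}.
On input a, block {s3,s4} splits into {s3} and {s4}.
The partition is now stable with 6 blocks: {s0} | {s1} | {s2,s7} | {s3} | {s6} | {s4}.
s2 and s7 lie in the same block of the stable partition, so they are equivalent — no string distinguishes them.

Yes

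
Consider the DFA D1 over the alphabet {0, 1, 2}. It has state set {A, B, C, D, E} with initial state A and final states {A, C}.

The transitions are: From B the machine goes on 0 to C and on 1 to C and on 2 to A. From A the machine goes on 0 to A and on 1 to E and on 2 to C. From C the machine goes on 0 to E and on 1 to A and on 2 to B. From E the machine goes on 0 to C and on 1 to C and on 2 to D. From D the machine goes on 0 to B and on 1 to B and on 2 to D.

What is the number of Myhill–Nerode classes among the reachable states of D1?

5

Initial partition by acceptance: {A,C} | {B,D,E}.
Refine {A,C} on symbol 0: members go to different blocks, giving {A} and {C}.
Split {B,D,E} by δ(·,0) → {B,E} and {D}.
Split {B,E} by δ(·,2) → {B} and {E}.
The partition is now stable with 5 blocks: {A} | {B} | {C} | {D} | {E}.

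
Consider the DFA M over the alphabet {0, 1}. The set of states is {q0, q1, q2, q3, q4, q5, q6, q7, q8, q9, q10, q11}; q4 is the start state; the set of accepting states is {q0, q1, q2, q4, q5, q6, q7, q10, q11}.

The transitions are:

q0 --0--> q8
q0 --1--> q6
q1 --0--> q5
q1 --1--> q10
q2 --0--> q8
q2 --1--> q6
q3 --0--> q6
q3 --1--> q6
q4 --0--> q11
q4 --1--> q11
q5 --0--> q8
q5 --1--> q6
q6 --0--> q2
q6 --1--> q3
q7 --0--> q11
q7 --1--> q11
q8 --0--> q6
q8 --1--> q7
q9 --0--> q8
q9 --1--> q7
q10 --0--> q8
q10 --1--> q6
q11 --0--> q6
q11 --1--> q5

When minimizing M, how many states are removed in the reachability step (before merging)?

4

No path from q4 leads to q0, q1, q9, q10; the other 8 states are all reachable.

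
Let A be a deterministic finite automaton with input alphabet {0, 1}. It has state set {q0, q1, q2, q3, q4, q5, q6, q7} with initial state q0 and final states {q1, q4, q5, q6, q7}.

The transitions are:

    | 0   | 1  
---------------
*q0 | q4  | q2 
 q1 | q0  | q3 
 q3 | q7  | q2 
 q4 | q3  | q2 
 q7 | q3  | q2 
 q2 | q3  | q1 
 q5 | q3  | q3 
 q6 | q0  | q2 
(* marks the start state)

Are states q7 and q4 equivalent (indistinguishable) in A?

Yes

States {q5,q6} cannot be reached from the start state, so discard them.
Initial partition by acceptance: {q1,q4,q7} | {q0,q2,q3}.
Refine {q0,q2,q3} on symbol 0: members go to different blocks, giving {q0,q3} and {q2}.
Split {q1,q4,q7} by δ(·,1) → {q4,q7} and {q1}.
No further refinement is possible. Final partition (4 blocks): {q4,q7} | {q0,q3} | {q2} | {q1}.
q7 and q4 lie in the same block of the stable partition, so they are equivalent — no string distinguishes them.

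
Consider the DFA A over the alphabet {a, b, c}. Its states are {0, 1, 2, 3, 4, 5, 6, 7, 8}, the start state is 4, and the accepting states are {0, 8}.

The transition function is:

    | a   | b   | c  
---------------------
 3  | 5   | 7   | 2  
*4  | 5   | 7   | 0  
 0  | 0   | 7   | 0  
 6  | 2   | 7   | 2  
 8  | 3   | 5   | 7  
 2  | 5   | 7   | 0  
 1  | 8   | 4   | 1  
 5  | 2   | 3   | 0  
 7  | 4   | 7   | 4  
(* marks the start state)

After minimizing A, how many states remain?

States {1,6,8} cannot be reached from the start state, so discard them.
P0 = {0} | {2,3,4,5,7}.
On input c, block {2,3,4,5,7} splits into {2,4,5} and {3,7}.
No further refinement is possible. Final partition (3 blocks): {0} | {2,4,5} | {3,7}.

3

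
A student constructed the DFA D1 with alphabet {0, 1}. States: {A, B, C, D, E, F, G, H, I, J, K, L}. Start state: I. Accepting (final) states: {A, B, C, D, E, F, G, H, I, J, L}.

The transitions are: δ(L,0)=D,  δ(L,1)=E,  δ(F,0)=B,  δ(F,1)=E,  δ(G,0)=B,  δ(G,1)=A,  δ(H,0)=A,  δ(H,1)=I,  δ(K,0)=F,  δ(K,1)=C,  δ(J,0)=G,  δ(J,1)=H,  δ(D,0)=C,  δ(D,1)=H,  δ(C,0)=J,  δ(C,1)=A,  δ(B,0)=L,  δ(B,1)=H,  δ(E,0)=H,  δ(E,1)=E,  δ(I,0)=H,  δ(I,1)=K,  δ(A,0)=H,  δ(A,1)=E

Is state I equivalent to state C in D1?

No

Start with accepting vs non-accepting: {A,B,C,D,E,F,G,H,I,J,L} | {K}.
Split {A,B,C,D,E,F,G,H,I,J,L} by δ(·,1) → {A,B,C,D,E,F,G,H,J,L} and {I}.
Split {A,B,C,D,E,F,G,H,J,L} by δ(·,1) → {A,B,C,D,E,F,G,J,L} and {H}.
Refine {A,B,C,D,E,F,G,J,L} on symbol 0: members go to different blocks, giving {B,C,D,F,G,J,L} and {A,E}.
Refine {B,C,D,F,G,J,L} on symbol 1: members go to different blocks, giving {C,F,G,L} and {B,D,J}.
Stable partition: {C,F,G,L} | {K} | {I} | {H} | {A,E} | {B,D,J} — 6 equivalence classes.
I and C end up in different blocks, so they are distinguishable. For instance, the string '1' is accepted from only C.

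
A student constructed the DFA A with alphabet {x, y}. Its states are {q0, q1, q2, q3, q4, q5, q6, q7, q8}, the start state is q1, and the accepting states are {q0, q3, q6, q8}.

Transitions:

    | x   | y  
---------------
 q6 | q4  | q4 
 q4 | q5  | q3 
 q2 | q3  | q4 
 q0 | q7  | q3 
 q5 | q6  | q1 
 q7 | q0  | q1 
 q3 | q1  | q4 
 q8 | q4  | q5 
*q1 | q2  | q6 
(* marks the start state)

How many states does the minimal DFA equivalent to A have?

3

States {q0,q7,q8} cannot be reached from the start state, so discard them.
P0 = {q3,q6} | {q1,q2,q4,q5}.
On input x, block {q1,q2,q4,q5} splits into {q1,q4} and {q2,q5}.
No further refinement is possible. Final partition (3 blocks): {q3,q6} | {q1,q4} | {q2,q5}.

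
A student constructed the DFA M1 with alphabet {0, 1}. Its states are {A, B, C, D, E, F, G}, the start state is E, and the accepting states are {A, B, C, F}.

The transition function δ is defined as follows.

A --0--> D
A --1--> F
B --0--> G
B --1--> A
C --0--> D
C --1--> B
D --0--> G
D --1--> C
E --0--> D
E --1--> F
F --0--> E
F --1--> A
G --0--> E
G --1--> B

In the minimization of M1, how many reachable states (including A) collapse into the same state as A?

4

Every state is reachable, so we keep all 7.
Initial partition by acceptance: {A,B,C,F} | {D,E,G}.
The partition is now stable with 2 blocks: {A,B,C,F} | {D,E,G}.
The equivalence class containing A is {A,B,C,F}, of size 4.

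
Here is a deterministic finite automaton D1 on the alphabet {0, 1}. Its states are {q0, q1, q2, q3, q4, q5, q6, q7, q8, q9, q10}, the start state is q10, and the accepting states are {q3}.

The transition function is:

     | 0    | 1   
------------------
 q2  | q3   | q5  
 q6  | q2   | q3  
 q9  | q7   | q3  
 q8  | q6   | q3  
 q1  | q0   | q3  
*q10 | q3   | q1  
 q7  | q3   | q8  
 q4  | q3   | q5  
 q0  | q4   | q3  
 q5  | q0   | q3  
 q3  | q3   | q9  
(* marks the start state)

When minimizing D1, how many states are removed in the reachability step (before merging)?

0

Exploring from q10, all states are eventually visited, so none are unreachable.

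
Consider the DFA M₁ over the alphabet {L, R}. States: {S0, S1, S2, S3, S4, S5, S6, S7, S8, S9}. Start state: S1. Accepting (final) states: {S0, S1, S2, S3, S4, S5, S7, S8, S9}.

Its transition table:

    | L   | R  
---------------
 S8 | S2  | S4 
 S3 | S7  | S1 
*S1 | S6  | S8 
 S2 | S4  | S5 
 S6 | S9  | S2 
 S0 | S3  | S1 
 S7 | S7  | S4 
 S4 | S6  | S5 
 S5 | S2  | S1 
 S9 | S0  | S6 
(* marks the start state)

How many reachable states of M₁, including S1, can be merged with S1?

Start with accepting vs non-accepting: {S0,S1,S2,S3,S4,S5,S7,S8,S9} | {S6}.
Split {S0,S1,S2,S3,S4,S5,S7,S8,S9} by δ(·,L) → {S0,S2,S3,S5,S7,S8,S9} and {S1,S4}.
Split {S0,S2,S3,S5,S7,S8,S9} by δ(·,L) → {S0,S3,S5,S7,S8,S9} and {S2}.
On input L, block {S0,S3,S5,S7,S8,S9} splits into {S0,S3,S7,S9} and {S5,S8}.
Split {S0,S3,S7,S9} by δ(·,R) → {S0,S3,S7} and {S9}.
The partition is now stable with 6 blocks: {S0,S3,S7} | {S6} | {S1,S4} | {S2} | {S5,S8} | {S9}.
State S1 belongs to the block {S1,S4}, which has 2 states.

2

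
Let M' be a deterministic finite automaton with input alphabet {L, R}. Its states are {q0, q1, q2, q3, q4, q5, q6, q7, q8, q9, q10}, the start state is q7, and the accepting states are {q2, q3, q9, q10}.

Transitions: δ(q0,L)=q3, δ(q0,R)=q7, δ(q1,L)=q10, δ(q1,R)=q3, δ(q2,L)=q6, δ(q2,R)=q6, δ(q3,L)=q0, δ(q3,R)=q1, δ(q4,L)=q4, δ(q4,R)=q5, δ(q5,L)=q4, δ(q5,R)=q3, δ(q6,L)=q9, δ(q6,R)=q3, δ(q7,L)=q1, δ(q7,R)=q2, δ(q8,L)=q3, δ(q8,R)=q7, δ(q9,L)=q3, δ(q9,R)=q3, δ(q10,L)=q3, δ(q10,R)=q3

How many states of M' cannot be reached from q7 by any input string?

BFS from q7 reaches {q0, q1, q2, q3, q6, q7, q9, q10}; the 3 state(s) q4, q5, q8 are never visited.

3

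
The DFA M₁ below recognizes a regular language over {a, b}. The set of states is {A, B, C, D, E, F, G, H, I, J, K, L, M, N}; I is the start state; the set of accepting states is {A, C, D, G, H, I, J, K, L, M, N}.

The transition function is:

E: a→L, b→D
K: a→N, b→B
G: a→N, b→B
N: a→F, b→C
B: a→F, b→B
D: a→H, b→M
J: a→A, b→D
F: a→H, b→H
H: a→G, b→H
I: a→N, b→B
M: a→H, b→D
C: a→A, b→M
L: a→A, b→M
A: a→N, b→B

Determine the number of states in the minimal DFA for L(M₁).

States {E,J,K,L} cannot be reached from the start state, so discard them.
Start with accepting vs non-accepting: {A,C,D,G,H,I,M,N} | {B,F}.
On input a, block {A,C,D,G,H,I,M,N} splits into {A,C,D,G,H,I,M} and {N}.
Refine {A,C,D,G,H,I,M} on symbol a: members go to different blocks, giving {C,D,H,M} and {A,G,I}.
On input a, block {C,D,H,M} splits into {C,H} and {D,M}.
Split {C,H} by δ(·,b) → {C} and {H}.
Split {B,F} by δ(·,a) → {B} and {F}.
No further refinement is possible. Final partition (7 blocks): {C} | {B} | {N} | {A,G,I} | {D,M} | {H} | {F}.

7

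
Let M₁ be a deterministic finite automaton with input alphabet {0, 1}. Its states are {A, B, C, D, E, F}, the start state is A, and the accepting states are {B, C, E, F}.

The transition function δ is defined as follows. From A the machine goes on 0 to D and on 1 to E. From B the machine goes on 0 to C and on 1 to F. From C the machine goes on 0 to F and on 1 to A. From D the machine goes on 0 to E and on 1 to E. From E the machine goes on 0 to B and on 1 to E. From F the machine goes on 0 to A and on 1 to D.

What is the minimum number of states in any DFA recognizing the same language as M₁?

6

Every state is reachable, so we keep all 6.
P0 = {B,C,E,F} | {A,D}.
Refine {B,C,E,F} on symbol 0: members go to different blocks, giving {B,C,E} and {F}.
Split {B,C,E} by δ(·,0) → {B,E} and {C}.
Split {B,E} by δ(·,0) → {B} and {E}.
Split {A,D} by δ(·,0) → {A} and {D}.
No further refinement is possible. Final partition (6 blocks): {B} | {A} | {F} | {C} | {E} | {D}.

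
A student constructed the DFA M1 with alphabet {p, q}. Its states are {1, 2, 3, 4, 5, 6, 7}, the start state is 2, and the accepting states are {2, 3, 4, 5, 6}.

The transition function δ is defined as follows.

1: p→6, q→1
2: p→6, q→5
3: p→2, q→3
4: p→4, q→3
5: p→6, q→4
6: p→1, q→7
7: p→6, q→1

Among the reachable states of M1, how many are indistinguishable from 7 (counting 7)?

Every state is reachable, so we keep all 7.
P0 = {2,3,4,5,6} | {1,7}.
Refine {2,3,4,5,6} on symbol p: members go to different blocks, giving {2,3,4,5} and {6}.
Split {2,3,4,5} by δ(·,p) → {2,5} and {3,4}.
On input q, block {2,5} splits into {2} and {5}.
Split {3,4} by δ(·,p) → {3} and {4}.
Stable partition: {2} | {1,7} | {6} | {3} | {5} | {4} — 6 equivalence classes.
State 7 belongs to the block {1,7}, which has 2 states.

2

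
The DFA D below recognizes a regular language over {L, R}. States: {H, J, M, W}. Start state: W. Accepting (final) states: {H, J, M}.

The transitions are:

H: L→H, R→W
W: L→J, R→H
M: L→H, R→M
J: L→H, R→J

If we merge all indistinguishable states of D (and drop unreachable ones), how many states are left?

First remove the unreachable states {M}; 3 states remain.
P0 = {H,J} | {W}.
On input R, block {H,J} splits into {H} and {J}.
No further refinement is possible. Final partition (3 blocks): {H} | {W} | {J}.

3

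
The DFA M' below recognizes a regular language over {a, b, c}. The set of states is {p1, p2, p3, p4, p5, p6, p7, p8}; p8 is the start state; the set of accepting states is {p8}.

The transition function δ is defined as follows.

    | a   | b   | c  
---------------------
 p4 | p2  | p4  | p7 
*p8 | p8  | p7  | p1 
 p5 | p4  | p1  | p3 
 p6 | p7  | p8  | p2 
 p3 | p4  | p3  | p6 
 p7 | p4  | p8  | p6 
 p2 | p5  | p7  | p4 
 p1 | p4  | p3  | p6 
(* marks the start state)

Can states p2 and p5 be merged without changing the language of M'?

Initial partition by acceptance: {p8} | {p1,p2,p3,p4,p5,p6,p7}.
On input b, block {p1,p2,p3,p4,p5,p6,p7} splits into {p1,p2,p3,p4,p5} and {p6,p7}.
On input b, block {p1,p2,p3,p4,p5} splits into {p1,p3,p4,p5} and {p2}.
Refine {p1,p3,p4,p5} on symbol a: members go to different blocks, giving {p1,p3,p5} and {p4}.
Split {p1,p3,p5} by δ(·,c) → {p1,p3} and {p5}.
Split {p6,p7} by δ(·,a) → {p6} and {p7}.
No further refinement is possible. Final partition (7 blocks): {p8} | {p1,p3} | {p6} | {p2} | {p4} | {p5} | {p7}.
p2 and p5 end up in different blocks, so they are distinguishable. For instance, the string 'bb' is accepted from only p2.

No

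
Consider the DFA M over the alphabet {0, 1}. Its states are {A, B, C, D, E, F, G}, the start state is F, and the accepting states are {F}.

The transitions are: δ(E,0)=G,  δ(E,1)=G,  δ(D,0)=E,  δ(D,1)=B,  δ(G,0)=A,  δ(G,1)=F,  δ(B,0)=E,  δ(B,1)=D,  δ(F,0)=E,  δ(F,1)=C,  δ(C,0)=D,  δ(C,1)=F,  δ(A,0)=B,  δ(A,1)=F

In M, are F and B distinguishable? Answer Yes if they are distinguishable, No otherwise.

Yes

Every state is reachable, so we keep all 7.
Initial partition by acceptance: {F} | {A,B,C,D,E,G}.
Refine {A,B,C,D,E,G} on symbol 1: members go to different blocks, giving {A,C,G} and {B,D,E}.
On input 0, block {A,C,G} splits into {A,C} and {G}.
Split {B,D,E} by δ(·,0) → {B,D} and {E}.
The partition is now stable with 5 blocks: {F} | {A,C} | {B,D} | {G} | {E}.
F and B end up in different blocks, so they are distinguishable. For instance, the string 'ε' is accepted from only F.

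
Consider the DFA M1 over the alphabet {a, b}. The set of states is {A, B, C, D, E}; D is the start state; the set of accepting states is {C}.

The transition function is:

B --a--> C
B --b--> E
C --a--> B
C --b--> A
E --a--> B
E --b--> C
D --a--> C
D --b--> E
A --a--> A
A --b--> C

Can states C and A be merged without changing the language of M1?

No

All states are reachable from the start state.
P0 = {C} | {A,B,D,E}.
Refine {A,B,D,E} on symbol a: members go to different blocks, giving {A,E} and {B,D}.
Split {A,E} by δ(·,a) → {A} and {E}.
Stable partition: {C} | {A} | {B,D} | {E} — 4 equivalence classes.
C and A end up in different blocks, so they are distinguishable. For instance, the string 'ε' is accepted from only C.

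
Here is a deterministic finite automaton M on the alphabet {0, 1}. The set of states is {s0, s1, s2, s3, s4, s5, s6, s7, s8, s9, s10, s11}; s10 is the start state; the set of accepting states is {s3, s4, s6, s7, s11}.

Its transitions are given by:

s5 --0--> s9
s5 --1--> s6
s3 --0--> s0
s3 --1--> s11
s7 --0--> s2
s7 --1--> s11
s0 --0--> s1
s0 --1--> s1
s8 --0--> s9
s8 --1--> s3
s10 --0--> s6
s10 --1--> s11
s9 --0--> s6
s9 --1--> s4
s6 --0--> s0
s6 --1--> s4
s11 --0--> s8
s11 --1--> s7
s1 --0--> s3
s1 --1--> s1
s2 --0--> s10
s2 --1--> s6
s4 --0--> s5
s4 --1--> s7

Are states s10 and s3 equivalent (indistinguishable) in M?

All states are reachable from the start state.
Start with accepting vs non-accepting: {s3,s4,s6,s7,s11} | {s0,s1,s2,s5,s8,s9,s10}.
Split {s0,s1,s2,s5,s8,s9,s10} by δ(·,0) → {s0,s2,s5,s8} and {s1,s9,s10}.
Split {s0,s2,s5,s8} by δ(·,1) → {s2,s5,s8} and {s0}.
On input 0, block {s3,s4,s6,s7,s11} splits into {s4,s7,s11} and {s3,s6}.
On input 1, block {s1,s9,s10} splits into {s9,s10} and {s1}.
Stable partition: {s4,s7,s11} | {s2,s5,s8} | {s9,s10} | {s0} | {s3,s6} | {s1} — 6 equivalence classes.
s10 and s3 end up in different blocks, so they are distinguishable. For instance, the string 'ε' is accepted from only s3.

No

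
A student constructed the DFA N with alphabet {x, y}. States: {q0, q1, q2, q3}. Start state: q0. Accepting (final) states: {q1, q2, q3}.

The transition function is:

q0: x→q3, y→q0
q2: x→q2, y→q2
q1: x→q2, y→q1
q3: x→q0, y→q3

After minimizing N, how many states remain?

2

Reachable states from the start: {q0,q3}. Unreachable: {q1,q2} — drop them.
P0 = {q3} | {q0}.
No further refinement is possible. Final partition (2 blocks): {q3} | {q0}.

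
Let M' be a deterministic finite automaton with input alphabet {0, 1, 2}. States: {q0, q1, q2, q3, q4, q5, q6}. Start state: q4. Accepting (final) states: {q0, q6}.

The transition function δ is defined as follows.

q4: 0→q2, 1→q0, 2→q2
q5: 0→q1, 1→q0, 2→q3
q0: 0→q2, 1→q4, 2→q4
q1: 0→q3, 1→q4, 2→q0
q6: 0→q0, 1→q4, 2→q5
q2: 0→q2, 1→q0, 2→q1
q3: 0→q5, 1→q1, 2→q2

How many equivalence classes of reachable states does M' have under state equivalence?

First remove the unreachable states {q6}; 6 states remain.
Start with accepting vs non-accepting: {q0} | {q1,q2,q3,q4,q5}.
Refine {q1,q2,q3,q4,q5} on symbol 1: members go to different blocks, giving {q2,q4,q5} and {q1,q3}.
Refine {q2,q4,q5} on symbol 0: members go to different blocks, giving {q2,q4} and {q5}.
Refine {q2,q4} on symbol 2: members go to different blocks, giving {q2} and {q4}.
On input 0, block {q1,q3} splits into {q1} and {q3}.
No further refinement is possible. Final partition (6 blocks): {q0} | {q2} | {q1} | {q5} | {q4} | {q3}.

6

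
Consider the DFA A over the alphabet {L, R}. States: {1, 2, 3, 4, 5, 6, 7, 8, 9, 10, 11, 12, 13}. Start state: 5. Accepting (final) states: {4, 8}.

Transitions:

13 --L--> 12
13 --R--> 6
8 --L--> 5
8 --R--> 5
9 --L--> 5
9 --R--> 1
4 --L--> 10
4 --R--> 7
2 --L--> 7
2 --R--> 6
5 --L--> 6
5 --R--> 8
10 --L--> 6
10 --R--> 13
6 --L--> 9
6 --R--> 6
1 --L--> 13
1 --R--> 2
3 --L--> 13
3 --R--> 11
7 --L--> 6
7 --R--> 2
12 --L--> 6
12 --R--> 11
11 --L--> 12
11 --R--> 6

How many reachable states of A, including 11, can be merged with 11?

First remove the unreachable states {3,4,10}; 10 states remain.
P0 = {8} | {1,2,5,6,7,9,11,12,13}.
Refine {1,2,5,6,7,9,11,12,13} on symbol R: members go to different blocks, giving {1,2,6,7,9,11,12,13} and {5}.
Split {1,2,6,7,9,11,12,13} by δ(·,L) → {1,2,6,7,11,12,13} and {9}.
Split {1,2,6,7,11,12,13} by δ(·,L) → {1,2,7,11,12,13} and {6}.
On input L, block {1,2,7,11,12,13} splits into {1,2,11,13} and {7,12}.
On input L, block {1,2,11,13} splits into {2,11,13} and {1}.
No further refinement is possible. Final partition (7 blocks): {8} | {2,11,13} | {5} | {9} | {6} | {7,12} | {1}.
State 11 belongs to the block {2,11,13}, which has 3 states.

3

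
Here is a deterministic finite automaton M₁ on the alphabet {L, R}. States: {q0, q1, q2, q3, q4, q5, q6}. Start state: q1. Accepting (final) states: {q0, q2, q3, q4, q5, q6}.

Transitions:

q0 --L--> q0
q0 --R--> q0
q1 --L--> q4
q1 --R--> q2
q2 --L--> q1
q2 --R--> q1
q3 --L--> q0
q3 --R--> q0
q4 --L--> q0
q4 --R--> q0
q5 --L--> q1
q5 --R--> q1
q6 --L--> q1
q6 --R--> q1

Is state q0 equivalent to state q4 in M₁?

Yes

States {q3,q5,q6} cannot be reached from the start state, so discard them.
Start with accepting vs non-accepting: {q0,q2,q4} | {q1}.
Split {q0,q2,q4} by δ(·,L) → {q0,q4} and {q2}.
Stable partition: {q0,q4} | {q1} | {q2} — 3 equivalence classes.
q0 and q4 lie in the same block of the stable partition, so they are equivalent — no string distinguishes them.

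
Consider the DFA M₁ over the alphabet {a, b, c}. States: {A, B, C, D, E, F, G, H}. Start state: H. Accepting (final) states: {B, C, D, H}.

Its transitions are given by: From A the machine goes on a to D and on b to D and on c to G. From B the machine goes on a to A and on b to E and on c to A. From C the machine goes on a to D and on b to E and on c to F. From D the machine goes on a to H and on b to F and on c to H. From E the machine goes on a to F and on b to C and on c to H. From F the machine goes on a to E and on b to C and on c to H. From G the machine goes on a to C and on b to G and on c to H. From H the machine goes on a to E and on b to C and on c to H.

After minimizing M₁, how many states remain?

4

Reachable states from the start: {C,D,E,F,H}. Unreachable: {A,B,G} — drop them.
Initial partition by acceptance: {C,D,H} | {E,F}.
Refine {C,D,H} on symbol a: members go to different blocks, giving {C,D} and {H}.
Refine {C,D} on symbol a: members go to different blocks, giving {C} and {D}.
Stable partition: {C} | {E,F} | {H} | {D} — 4 equivalence classes.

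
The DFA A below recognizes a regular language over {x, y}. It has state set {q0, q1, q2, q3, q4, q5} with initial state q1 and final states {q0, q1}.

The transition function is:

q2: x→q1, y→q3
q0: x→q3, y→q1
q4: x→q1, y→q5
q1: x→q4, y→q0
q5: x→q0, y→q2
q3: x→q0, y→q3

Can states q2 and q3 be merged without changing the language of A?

Yes

All states are reachable from the start state.
Start with accepting vs non-accepting: {q0,q1} | {q2,q3,q4,q5}.
Stable partition: {q0,q1} | {q2,q3,q4,q5} — 2 equivalence classes.
q2 and q3 lie in the same block of the stable partition, so they are equivalent — no string distinguishes them.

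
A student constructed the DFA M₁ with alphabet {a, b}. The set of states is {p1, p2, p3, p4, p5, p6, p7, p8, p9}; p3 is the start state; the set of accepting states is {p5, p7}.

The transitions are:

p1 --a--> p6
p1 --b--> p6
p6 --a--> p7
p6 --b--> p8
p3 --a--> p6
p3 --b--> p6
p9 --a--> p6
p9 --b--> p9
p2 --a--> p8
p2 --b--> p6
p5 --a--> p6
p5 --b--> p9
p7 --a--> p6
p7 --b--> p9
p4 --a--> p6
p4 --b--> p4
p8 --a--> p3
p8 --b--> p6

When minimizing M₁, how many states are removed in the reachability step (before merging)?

BFS from p3 reaches {p3, p6, p7, p8, p9}; the 4 state(s) p1, p2, p4, p5 are never visited.

4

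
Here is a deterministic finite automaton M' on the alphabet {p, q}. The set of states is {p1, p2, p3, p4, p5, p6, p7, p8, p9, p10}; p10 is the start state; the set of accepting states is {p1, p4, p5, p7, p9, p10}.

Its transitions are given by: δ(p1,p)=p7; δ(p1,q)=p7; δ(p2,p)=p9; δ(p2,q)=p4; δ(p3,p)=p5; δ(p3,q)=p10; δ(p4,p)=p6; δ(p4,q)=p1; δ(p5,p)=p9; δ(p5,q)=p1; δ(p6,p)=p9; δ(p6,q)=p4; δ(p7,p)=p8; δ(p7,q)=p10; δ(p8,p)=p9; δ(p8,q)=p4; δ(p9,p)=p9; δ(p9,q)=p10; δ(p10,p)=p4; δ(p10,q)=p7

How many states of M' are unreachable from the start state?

No path from p10 leads to p2, p3, p5; the other 7 states are all reachable.

3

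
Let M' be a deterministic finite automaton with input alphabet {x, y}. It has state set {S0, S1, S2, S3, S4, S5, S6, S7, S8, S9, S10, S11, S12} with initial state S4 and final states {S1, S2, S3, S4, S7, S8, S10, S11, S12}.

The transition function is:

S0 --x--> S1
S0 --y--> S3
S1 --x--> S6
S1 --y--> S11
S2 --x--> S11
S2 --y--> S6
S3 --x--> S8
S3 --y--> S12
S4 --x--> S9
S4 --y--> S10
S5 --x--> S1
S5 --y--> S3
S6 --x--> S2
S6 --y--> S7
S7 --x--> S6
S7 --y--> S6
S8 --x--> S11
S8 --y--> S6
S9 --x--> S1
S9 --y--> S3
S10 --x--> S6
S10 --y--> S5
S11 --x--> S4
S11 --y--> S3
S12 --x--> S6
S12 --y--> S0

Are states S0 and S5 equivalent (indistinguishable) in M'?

Yes

P0 = {S1,S2,S3,S4,S7,S8,S10,S11,S12} | {S0,S5,S6,S9}.
On input x, block {S1,S2,S3,S4,S7,S8,S10,S11,S12} splits into {S1,S4,S7,S10,S12} and {S2,S3,S8,S11}.
Split {S1,S4,S7,S10,S12} by δ(·,y) → {S7,S10,S12} and {S1} and {S4}.
On input x, block {S0,S5,S6,S9} splits into {S0,S5,S9} and {S6}.
Refine {S7,S10,S12} on symbol y: members go to different blocks, giving {S10,S12} and {S7}.
Refine {S2,S3,S8,S11} on symbol x: members go to different blocks, giving {S2,S3,S8} and {S11}.
Refine {S2,S3,S8} on symbol x: members go to different blocks, giving {S2,S8} and {S3}.
The partition is now stable with 9 blocks: {S10,S12} | {S0,S5,S9} | {S2,S8} | {S1} | {S4} | {S6} | {S7} | {S11} | {S3}.
S0 and S5 lie in the same block of the stable partition, so they are equivalent — no string distinguishes them.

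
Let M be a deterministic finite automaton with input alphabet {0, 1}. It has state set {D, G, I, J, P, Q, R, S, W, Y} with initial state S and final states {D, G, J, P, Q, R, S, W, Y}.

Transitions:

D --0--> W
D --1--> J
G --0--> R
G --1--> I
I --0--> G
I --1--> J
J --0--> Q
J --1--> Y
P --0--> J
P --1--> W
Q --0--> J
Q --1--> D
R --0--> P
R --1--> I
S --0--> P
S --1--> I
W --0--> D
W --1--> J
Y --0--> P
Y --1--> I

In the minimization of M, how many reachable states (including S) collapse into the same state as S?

Every state is reachable, so we keep all 10.
Start with accepting vs non-accepting: {D,G,J,P,Q,R,S,W,Y} | {I}.
Refine {D,G,J,P,Q,R,S,W,Y} on symbol 1: members go to different blocks, giving {D,J,P,Q,W} and {G,R,S,Y}.
Refine {D,J,P,Q,W} on symbol 1: members go to different blocks, giving {D,P,Q,W} and {J}.
Refine {D,P,Q,W} on symbol 0: members go to different blocks, giving {D,W} and {P,Q}.
Refine {G,R,S,Y} on symbol 0: members go to different blocks, giving {R,S,Y} and {G}.
The partition is now stable with 6 blocks: {D,W} | {I} | {R,S,Y} | {J} | {P,Q} | {G}.
State S belongs to the block {R,S,Y}, which has 3 states.

3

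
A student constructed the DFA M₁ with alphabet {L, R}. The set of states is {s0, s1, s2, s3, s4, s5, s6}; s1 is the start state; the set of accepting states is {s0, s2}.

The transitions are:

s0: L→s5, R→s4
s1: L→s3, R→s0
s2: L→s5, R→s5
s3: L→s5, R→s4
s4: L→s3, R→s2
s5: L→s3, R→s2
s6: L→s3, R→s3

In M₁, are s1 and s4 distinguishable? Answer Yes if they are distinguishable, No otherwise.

No

States {s6} cannot be reached from the start state, so discard them.
Start with accepting vs non-accepting: {s0,s2} | {s1,s3,s4,s5}.
Refine {s1,s3,s4,s5} on symbol R: members go to different blocks, giving {s1,s4,s5} and {s3}.
No further refinement is possible. Final partition (3 blocks): {s0,s2} | {s1,s4,s5} | {s3}.
s1 and s4 lie in the same block of the stable partition, so they are equivalent — no string distinguishes them.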